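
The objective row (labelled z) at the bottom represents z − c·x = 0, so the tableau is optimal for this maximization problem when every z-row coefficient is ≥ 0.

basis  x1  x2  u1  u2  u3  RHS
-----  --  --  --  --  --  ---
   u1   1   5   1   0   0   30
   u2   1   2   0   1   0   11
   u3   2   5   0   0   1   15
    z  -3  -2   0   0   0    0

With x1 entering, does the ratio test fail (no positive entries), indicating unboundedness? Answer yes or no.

no

Column x1 has positive entries in row(s) 1, 2, 3, so the ratio test bounds it — not unbounded.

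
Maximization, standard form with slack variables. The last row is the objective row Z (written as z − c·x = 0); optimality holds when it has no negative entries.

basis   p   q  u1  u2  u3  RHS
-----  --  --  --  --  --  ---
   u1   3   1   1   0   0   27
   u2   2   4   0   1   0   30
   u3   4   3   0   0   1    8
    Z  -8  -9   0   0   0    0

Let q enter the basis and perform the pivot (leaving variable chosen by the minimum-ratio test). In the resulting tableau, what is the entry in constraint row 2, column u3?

Ratio test on column q — row 1: 27/1 = 27; row 2: 30/4 = 15/2; row 3: 8/3 = 8/3. Minimum is 8/3 at row 3 (u3 leaves); pivot element 3.
Divide row 3 by 3; eliminate column q from the other rows.
Row 2 update in column u3: 0 − 4·(1/3) = -4/3.

-4/3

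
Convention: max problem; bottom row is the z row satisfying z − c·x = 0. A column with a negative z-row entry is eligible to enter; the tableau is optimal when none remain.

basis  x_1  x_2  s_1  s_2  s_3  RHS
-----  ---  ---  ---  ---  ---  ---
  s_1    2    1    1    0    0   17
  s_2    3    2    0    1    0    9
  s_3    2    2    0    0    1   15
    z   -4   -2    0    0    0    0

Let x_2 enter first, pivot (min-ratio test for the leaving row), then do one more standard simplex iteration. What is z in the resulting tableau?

Ratio test on column x_2 — row 1: 17/1 = 17; row 2: 9/2 = 9/2; row 3: 15/2 = 15/2. Minimum is 9/2 at row 2 (s_2 leaves); pivot element 2.
Pivot on row 2; the z-row RHS becomes 0 − (-2)·(9/2) = 9.
Next entering variable (most negative z-row entry -1): x_1.
Ratio test on column x_1 — row 1: (25/2)/(1/2) = 25; row 2: (9/2)/(3/2) = 3; row 3: entry -1 ≤ 0. Minimum is 3 at row 2 (x_2 leaves); pivot element 3/2.
After the second pivot the z-row RHS is 9 − (-1)·3 = 12.

12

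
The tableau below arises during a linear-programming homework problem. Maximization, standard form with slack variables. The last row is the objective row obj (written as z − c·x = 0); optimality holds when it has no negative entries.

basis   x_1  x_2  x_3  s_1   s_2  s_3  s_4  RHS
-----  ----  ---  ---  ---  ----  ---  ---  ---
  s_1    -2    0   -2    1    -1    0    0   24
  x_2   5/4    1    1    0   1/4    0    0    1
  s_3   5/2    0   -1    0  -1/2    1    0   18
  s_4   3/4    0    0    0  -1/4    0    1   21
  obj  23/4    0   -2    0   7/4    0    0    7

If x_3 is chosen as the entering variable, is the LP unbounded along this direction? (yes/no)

Column x_3 has positive entries in row(s) 2, so the ratio test bounds it — not unbounded.

no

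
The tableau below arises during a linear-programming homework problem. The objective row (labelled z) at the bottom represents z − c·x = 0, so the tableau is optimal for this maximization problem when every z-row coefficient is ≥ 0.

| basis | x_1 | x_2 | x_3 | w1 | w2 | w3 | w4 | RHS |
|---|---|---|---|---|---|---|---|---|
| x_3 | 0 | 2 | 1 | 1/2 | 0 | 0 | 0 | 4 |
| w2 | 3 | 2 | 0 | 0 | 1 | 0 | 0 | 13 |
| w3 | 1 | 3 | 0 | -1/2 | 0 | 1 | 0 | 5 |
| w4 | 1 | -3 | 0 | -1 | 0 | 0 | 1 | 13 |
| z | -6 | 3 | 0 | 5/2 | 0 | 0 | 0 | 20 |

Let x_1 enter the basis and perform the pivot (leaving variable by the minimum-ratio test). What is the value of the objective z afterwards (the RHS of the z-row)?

Ratio test on column x_1 — row 1: entry 0 ≤ 0; row 2: 13/3 = 13/3; row 3: 5/1 = 5; row 4: 13/1 = 13. Minimum is 13/3 at row 2 (w2 leaves); pivot element 3.
Pivot on row 2; the z-row RHS becomes 20 − (-6)·(13/3) = 46.

46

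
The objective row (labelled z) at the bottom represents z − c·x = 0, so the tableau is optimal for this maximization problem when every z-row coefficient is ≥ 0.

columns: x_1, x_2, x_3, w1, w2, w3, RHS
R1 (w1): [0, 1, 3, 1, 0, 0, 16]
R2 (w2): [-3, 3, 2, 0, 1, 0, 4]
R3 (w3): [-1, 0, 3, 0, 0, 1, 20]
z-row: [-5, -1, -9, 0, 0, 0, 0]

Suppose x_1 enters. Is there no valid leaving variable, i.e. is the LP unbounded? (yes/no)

Every constraint-row entry in column x_1 is ≤ 0, so increasing x_1 is unbounded.

yes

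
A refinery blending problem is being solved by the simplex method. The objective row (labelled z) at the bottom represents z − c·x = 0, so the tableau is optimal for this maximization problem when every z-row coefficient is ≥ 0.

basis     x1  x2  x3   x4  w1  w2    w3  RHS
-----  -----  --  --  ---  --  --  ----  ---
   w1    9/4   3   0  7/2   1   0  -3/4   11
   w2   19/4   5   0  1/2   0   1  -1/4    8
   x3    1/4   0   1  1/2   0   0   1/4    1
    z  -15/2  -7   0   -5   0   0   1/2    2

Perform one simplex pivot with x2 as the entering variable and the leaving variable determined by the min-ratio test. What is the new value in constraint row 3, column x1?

1/4

Ratio test on column x2 — row 1: 11/3 = 11/3; row 2: 8/5 = 8/5; row 3: entry 0 ≤ 0. Minimum is 8/5 at row 2 (w2 leaves); pivot element 5.
Divide row 2 by 5; eliminate column x2 from the other rows.
Row 3 update in column x1: 1/4 − 0·(19/20) = 1/4.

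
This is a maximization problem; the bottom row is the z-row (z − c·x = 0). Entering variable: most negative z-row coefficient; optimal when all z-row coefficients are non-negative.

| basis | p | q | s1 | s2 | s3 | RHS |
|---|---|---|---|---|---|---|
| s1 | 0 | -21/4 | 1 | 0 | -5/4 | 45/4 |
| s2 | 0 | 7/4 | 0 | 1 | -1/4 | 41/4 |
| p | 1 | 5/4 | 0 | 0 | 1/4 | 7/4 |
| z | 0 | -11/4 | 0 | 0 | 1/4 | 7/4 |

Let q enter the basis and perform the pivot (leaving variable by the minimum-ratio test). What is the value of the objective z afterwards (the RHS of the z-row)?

28/5

Ratio test on column q — row 1: entry -21/4 ≤ 0; row 2: (41/4)/(7/4) = 41/7; row 3: (7/4)/(5/4) = 7/5. Minimum is 7/5 at row 3 (p leaves); pivot element 5/4.
Pivot on row 3; the z-row RHS becomes 7/4 − (-11/4)·(7/5) = 28/5.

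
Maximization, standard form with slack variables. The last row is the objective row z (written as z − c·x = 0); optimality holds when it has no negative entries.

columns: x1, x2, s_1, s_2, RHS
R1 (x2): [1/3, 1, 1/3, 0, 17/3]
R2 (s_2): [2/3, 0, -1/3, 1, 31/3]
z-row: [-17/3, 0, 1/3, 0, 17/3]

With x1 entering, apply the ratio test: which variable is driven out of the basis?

s_2

Column x1 entries and ratios — x2: (17/3)/(1/3) = 17; s_2: (31/3)/(2/3) = 31/2.
Smallest ratio is 31/2 in the row of s_2, so s_2 leaves.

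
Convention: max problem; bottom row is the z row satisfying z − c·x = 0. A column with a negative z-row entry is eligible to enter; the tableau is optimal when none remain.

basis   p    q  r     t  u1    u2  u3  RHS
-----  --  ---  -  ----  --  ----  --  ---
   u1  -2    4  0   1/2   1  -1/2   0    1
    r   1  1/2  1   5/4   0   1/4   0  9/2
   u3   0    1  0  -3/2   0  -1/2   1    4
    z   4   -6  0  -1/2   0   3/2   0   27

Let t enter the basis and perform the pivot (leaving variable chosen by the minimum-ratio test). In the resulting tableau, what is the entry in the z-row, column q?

-2

Ratio test on column t — row 1: 1/(1/2) = 2; row 2: (9/2)/(5/4) = 18/5; row 3: entry -3/2 ≤ 0. Minimum is 2 at row 1 (u1 leaves); pivot element 1/2.
Divide row 1 by 1/2; eliminate column t from the other rows.
z-row update in column q: -6 − (-1/2)·8 = -2.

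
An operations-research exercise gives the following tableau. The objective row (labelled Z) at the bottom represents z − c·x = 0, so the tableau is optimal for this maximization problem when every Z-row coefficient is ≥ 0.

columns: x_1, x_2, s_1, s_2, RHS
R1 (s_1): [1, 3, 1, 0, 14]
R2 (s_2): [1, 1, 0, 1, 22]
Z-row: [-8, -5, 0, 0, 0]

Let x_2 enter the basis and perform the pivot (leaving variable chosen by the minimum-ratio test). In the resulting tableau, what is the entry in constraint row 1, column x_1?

1/3

Ratio test on column x_2 — row 1: 14/3 = 14/3; row 2: 22/1 = 22. Minimum is 14/3 at row 1 (s_1 leaves); pivot element 3.
Divide row 1 by 3; eliminate column x_2 from the other rows.
In the new row 1, the x_1 entry is the old entry divided by the pivot: 1/3 = 1/3.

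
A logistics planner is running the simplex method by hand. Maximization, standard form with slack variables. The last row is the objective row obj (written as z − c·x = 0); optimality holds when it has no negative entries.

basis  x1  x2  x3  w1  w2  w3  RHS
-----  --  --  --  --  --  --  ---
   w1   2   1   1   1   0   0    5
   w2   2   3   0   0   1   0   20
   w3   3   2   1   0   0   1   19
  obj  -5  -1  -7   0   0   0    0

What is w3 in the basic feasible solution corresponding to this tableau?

w3 is basic (row 3); its value is the RHS of that row, 19.

19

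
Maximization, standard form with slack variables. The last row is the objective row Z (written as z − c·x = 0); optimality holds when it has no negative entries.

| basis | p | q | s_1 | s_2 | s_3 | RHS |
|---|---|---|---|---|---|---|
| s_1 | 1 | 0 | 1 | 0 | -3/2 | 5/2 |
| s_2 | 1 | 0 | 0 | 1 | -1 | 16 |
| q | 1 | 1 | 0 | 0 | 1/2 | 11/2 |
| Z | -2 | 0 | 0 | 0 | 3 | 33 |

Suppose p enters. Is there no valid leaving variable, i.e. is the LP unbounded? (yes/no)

no

Column p has positive entries in row(s) 1, 2, 3, so the ratio test bounds it — not unbounded.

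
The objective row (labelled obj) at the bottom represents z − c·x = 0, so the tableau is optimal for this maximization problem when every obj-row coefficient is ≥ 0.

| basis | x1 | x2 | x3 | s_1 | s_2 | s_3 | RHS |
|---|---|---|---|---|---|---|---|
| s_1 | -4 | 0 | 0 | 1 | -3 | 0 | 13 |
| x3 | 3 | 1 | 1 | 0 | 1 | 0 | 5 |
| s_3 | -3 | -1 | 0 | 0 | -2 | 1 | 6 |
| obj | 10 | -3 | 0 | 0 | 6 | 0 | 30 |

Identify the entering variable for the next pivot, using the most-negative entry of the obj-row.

Negative obj-row entries: x2: -3.
The most negative is -3 in column x2, so x2 enters.

x2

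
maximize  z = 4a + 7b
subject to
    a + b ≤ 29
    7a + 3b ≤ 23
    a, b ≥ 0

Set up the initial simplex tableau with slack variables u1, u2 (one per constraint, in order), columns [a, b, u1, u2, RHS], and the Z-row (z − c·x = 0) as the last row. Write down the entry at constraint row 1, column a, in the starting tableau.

1

Constraint 1 has coefficient 1 on a.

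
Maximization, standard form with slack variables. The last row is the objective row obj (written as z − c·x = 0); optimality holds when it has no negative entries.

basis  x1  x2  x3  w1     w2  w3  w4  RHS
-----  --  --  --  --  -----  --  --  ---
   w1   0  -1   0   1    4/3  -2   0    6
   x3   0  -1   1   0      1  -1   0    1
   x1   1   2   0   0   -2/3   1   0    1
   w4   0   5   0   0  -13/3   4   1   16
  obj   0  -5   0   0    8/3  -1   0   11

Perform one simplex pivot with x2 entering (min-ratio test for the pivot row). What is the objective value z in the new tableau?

27/2

Ratio test on column x2 — row 1: entry -1 ≤ 0; row 2: entry -1 ≤ 0; row 3: 1/2 = 1/2; row 4: 16/5 = 16/5. Minimum is 1/2 at row 3 (x1 leaves); pivot element 2.
Pivot on row 3; the obj-row RHS becomes 11 − (-5)·(1/2) = 27/2.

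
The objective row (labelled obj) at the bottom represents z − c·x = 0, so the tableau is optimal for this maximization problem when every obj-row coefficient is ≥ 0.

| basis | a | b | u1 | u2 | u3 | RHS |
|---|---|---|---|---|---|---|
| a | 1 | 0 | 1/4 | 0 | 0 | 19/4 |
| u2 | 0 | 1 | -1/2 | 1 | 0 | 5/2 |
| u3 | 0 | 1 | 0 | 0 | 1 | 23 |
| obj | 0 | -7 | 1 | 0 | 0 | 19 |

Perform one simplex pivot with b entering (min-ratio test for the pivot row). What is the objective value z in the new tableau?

73/2

Ratio test on column b — row 1: entry 0 ≤ 0; row 2: (5/2)/1 = 5/2; row 3: 23/1 = 23. Minimum is 5/2 at row 2 (u2 leaves); pivot element 1.
Pivot on row 2; the obj-row RHS becomes 19 − (-7)·(5/2) = 73/2.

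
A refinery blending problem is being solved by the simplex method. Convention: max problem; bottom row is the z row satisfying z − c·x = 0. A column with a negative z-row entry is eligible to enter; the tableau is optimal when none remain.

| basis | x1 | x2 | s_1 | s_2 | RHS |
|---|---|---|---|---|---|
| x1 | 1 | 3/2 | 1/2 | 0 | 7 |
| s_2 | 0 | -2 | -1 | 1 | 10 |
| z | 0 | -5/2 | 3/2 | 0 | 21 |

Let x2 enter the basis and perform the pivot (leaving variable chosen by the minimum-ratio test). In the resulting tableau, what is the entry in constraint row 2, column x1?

4/3

Ratio test on column x2 — row 1: 7/(3/2) = 14/3; row 2: entry -2 ≤ 0. Minimum is 14/3 at row 1 (x1 leaves); pivot element 3/2.
Divide row 1 by 3/2; eliminate column x2 from the other rows.
Row 2 update in column x1: 0 − (-2)·(2/3) = 4/3.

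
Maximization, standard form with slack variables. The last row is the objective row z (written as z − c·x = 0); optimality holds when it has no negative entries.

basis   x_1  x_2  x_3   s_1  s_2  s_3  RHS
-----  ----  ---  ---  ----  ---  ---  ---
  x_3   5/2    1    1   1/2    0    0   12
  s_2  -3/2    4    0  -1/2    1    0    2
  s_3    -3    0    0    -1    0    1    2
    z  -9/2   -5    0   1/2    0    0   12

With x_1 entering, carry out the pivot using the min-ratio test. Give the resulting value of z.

Ratio test on column x_1 — row 1: 12/(5/2) = 24/5; row 2: entry -3/2 ≤ 0; row 3: entry -3 ≤ 0. Minimum is 24/5 at row 1 (x_3 leaves); pivot element 5/2.
Pivot on row 1; the z-row RHS becomes 12 − (-9/2)·(24/5) = 168/5.

168/5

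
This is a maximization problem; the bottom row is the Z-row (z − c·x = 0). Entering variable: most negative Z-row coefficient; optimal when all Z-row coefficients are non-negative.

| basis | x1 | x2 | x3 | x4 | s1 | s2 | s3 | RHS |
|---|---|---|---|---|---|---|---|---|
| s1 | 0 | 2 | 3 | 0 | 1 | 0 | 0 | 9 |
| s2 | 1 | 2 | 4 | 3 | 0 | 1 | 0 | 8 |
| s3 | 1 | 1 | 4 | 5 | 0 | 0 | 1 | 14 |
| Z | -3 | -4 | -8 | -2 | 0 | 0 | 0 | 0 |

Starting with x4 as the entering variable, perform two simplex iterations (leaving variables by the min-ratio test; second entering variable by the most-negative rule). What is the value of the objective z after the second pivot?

16

Ratio test on column x4 — row 1: entry 0 ≤ 0; row 2: 8/3 = 8/3; row 3: 14/5 = 14/5. Minimum is 8/3 at row 2 (s2 leaves); pivot element 3.
Pivot on row 2; the Z-row RHS becomes 0 − (-2)·(8/3) = 16/3.
Next entering variable (most negative Z-row entry -16/3): x3.
Ratio test on column x3 — row 1: 9/3 = 3; row 2: (8/3)/(4/3) = 2; row 3: entry -8/3 ≤ 0. Minimum is 2 at row 2 (x4 leaves); pivot element 4/3.
After the second pivot the Z-row RHS is 16/3 − (-16/3)·2 = 16.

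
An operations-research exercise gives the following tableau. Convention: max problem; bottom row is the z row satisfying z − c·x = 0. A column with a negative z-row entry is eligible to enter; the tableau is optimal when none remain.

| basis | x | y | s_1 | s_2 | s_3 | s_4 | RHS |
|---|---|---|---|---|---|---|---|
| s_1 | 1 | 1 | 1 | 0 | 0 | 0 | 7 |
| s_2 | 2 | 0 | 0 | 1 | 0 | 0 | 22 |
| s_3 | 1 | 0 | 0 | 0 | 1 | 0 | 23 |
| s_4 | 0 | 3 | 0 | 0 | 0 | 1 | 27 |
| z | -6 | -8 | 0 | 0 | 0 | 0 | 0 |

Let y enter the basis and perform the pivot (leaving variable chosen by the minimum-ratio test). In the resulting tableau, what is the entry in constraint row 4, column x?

-3

Ratio test on column y — row 1: 7/1 = 7; row 2: entry 0 ≤ 0; row 3: entry 0 ≤ 0; row 4: 27/3 = 9. Minimum is 7 at row 1 (s_1 leaves); pivot element 1.
Divide row 1 by 1; eliminate column y from the other rows.
Row 4 update in column x: 0 − 3·1 = -3.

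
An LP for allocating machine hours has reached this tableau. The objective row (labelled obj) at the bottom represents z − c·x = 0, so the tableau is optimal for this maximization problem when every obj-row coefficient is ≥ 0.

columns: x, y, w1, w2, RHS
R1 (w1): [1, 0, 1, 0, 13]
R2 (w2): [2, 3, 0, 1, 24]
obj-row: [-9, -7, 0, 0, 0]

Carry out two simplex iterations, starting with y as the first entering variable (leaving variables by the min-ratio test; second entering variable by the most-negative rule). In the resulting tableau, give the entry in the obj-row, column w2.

Ratio test on column y — row 1: entry 0 ≤ 0; row 2: 24/3 = 8. Minimum is 8 at row 2 (w2 leaves); pivot element 3.
Divide row 2 by 3; eliminate column y from the other rows.
Second iteration: most negative obj-row entry is -13/3 in column x, so x enters.
Ratio test on column x — row 1: 13/1 = 13; row 2: 8/(2/3) = 12. Minimum is 12 at row 2 (y leaves); pivot element 2/3.
Divide row 2 by 2/3; eliminate column x from the other rows.
After both pivots, the entry at the obj-row, column w2 is 9/2.

9/2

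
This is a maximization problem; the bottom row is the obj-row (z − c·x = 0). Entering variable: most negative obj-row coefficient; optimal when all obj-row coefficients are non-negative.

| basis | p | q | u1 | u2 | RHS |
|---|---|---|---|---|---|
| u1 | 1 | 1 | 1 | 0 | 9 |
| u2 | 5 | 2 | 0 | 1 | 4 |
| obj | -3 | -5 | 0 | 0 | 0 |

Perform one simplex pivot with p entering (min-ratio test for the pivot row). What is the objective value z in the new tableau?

12/5

Ratio test on column p — row 1: 9/1 = 9; row 2: 4/5 = 4/5. Minimum is 4/5 at row 2 (u2 leaves); pivot element 5.
Pivot on row 2; the obj-row RHS becomes 0 − (-3)·(4/5) = 12/5.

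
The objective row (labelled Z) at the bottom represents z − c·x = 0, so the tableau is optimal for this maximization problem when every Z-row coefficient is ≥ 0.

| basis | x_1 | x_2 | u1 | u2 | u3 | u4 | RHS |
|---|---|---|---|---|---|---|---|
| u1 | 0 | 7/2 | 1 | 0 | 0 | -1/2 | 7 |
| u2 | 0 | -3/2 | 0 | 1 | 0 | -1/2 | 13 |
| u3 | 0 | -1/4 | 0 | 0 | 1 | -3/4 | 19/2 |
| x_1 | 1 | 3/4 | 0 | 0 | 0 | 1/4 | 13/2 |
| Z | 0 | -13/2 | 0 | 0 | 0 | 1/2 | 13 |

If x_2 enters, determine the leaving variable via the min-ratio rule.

u1

Column x_2 entries and ratios — u1: 7/(7/2) = 2; u2: -3/2 ≤ 0, skip; u3: -1/4 ≤ 0, skip; x_1: (13/2)/(3/4) = 26/3.
Smallest ratio is 2 in the row of u1, so u1 leaves.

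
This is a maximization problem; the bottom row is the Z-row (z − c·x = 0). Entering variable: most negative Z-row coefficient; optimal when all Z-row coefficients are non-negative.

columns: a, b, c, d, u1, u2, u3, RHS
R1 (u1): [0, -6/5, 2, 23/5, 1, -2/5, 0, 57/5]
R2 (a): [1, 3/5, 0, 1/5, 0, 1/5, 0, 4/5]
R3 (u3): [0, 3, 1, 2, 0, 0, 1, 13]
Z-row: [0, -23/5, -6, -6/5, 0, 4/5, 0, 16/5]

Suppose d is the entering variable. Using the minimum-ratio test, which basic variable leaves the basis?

Column d entries and ratios — u1: (57/5)/(23/5) = 57/23; a: (4/5)/(1/5) = 4; u3: 13/2 = 13/2.
Smallest ratio is 57/23 in the row of u1, so u1 leaves.

u1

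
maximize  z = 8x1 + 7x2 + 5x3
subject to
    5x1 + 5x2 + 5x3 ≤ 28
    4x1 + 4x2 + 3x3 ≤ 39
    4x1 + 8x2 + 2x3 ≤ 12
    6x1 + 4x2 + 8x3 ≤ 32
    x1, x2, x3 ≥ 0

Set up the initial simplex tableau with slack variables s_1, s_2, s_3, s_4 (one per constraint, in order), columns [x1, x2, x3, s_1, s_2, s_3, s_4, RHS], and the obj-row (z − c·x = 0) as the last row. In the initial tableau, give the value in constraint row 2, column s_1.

0

Slack s_1 belongs to constraint 1; its column is the unit vector e_1, so the entry in row 2 is 0.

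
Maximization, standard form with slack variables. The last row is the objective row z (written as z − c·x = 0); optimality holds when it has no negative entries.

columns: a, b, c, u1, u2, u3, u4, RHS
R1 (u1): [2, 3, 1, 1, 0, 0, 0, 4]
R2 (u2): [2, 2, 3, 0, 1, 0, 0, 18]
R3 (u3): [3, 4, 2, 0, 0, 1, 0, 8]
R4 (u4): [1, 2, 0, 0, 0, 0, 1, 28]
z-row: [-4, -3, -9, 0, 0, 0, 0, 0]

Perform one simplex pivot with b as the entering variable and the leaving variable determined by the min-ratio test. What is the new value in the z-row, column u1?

Ratio test on column b — row 1: 4/3 = 4/3; row 2: 18/2 = 9; row 3: 8/4 = 2; row 4: 28/2 = 14. Minimum is 4/3 at row 1 (u1 leaves); pivot element 3.
Divide row 1 by 3; eliminate column b from the other rows.
z-row update in column u1: 0 − (-3)·(1/3) = 1.

1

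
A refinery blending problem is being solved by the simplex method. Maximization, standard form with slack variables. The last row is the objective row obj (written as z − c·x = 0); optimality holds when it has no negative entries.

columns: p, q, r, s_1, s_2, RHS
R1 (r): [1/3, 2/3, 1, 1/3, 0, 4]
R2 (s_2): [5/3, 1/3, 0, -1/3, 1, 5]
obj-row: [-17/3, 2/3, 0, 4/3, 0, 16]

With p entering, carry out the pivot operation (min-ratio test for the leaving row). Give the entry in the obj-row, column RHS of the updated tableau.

Ratio test on column p — row 1: 4/(1/3) = 12; row 2: 5/(5/3) = 3. Minimum is 3 at row 2 (s_2 leaves); pivot element 5/3.
Divide row 2 by 5/3; eliminate column p from the other rows.
obj-row update in column RHS: 16 − (-17/3)·3 = 33.

33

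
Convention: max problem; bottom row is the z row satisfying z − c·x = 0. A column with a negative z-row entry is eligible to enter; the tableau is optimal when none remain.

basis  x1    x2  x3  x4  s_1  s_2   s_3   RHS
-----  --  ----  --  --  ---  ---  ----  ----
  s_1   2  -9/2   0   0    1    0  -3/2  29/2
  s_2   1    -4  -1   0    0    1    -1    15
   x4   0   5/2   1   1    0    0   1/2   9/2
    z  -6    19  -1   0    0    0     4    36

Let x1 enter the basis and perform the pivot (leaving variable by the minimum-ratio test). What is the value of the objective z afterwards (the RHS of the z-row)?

159/2

Ratio test on column x1 — row 1: (29/2)/2 = 29/4; row 2: 15/1 = 15; row 3: entry 0 ≤ 0. Minimum is 29/4 at row 1 (s_1 leaves); pivot element 2.
Pivot on row 1; the z-row RHS becomes 36 − (-6)·(29/4) = 159/2.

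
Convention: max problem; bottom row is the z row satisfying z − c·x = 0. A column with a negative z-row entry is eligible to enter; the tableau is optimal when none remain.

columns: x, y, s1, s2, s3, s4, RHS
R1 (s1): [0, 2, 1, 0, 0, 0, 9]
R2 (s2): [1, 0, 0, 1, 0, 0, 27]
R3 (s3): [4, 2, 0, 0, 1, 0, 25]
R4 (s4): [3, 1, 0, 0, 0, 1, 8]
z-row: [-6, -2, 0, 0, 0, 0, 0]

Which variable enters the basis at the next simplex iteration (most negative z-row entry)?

Negative z-row entries: x: -6, y: -2.
The most negative is -6 in column x, so x enters.

x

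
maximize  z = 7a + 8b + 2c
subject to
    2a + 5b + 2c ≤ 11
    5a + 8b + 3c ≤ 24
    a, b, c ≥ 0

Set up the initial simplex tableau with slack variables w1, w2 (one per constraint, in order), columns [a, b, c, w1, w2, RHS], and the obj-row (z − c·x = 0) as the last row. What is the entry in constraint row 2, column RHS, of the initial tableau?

24

The RHS of constraint 2 is b_2 = 24.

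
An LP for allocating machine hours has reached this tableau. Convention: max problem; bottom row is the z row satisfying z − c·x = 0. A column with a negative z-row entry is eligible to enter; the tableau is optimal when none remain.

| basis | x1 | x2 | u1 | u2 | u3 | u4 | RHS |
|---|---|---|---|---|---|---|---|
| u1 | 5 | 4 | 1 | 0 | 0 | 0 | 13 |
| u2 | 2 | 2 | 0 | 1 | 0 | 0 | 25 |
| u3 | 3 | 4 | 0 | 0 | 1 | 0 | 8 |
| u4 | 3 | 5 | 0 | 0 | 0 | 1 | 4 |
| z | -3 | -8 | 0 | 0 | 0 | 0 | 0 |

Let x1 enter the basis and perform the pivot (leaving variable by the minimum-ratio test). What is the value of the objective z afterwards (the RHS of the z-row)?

4

Ratio test on column x1 — row 1: 13/5 = 13/5; row 2: 25/2 = 25/2; row 3: 8/3 = 8/3; row 4: 4/3 = 4/3. Minimum is 4/3 at row 4 (u4 leaves); pivot element 3.
Pivot on row 4; the z-row RHS becomes 0 − (-3)·(4/3) = 4.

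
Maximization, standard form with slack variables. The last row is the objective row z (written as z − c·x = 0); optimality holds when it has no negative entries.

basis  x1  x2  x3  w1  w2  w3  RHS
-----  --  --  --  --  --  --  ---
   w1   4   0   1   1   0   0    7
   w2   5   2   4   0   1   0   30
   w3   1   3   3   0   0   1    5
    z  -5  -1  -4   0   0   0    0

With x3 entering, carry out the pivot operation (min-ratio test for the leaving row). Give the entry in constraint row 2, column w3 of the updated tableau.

Ratio test on column x3 — row 1: 7/1 = 7; row 2: 30/4 = 15/2; row 3: 5/3 = 5/3. Minimum is 5/3 at row 3 (w3 leaves); pivot element 3.
Divide row 3 by 3; eliminate column x3 from the other rows.
Row 2 update in column w3: 0 − 4·(1/3) = -4/3.

-4/3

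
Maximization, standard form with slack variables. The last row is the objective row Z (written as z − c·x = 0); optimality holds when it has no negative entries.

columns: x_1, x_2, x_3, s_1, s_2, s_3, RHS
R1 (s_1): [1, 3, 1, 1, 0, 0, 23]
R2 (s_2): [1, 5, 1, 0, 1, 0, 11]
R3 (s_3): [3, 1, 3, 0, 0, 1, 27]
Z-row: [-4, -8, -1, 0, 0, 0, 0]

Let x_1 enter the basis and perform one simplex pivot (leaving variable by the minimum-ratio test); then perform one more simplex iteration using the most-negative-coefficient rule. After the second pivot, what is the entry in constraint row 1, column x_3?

0

Ratio test on column x_1 — row 1: 23/1 = 23; row 2: 11/1 = 11; row 3: 27/3 = 9. Minimum is 9 at row 3 (s_3 leaves); pivot element 3.
Divide row 3 by 3; eliminate column x_1 from the other rows.
Second iteration: most negative Z-row entry is -20/3 in column x_2, so x_2 enters.
Ratio test on column x_2 — row 1: 14/(8/3) = 21/4; row 2: 2/(14/3) = 3/7; row 3: 9/(1/3) = 27. Minimum is 3/7 at row 2 (s_2 leaves); pivot element 14/3.
Divide row 2 by 14/3; eliminate column x_2 from the other rows.
After both pivots, the entry at constraint row 1, column x_3 is 0.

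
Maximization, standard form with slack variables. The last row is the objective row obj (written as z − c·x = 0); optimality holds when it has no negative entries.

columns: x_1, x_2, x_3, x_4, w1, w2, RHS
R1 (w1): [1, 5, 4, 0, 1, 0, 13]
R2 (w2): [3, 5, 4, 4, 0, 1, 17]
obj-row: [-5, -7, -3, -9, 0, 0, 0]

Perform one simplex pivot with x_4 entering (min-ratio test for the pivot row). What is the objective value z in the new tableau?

Ratio test on column x_4 — row 1: entry 0 ≤ 0; row 2: 17/4 = 17/4. Minimum is 17/4 at row 2 (w2 leaves); pivot element 4.
Pivot on row 2; the obj-row RHS becomes 0 − (-9)·(17/4) = 153/4.

153/4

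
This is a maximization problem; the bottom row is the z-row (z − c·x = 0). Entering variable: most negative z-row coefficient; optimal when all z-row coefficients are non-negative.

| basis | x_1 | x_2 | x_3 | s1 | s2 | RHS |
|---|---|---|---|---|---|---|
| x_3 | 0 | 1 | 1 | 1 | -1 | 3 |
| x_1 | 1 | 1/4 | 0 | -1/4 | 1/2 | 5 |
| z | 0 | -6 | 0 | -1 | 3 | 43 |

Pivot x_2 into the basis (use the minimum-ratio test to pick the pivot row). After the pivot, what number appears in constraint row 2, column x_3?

Ratio test on column x_2 — row 1: 3/1 = 3; row 2: 5/(1/4) = 20. Minimum is 3 at row 1 (x_3 leaves); pivot element 1.
Divide row 1 by 1; eliminate column x_2 from the other rows.
Row 2 update in column x_3: 0 − (1/4)·1 = -1/4.

-1/4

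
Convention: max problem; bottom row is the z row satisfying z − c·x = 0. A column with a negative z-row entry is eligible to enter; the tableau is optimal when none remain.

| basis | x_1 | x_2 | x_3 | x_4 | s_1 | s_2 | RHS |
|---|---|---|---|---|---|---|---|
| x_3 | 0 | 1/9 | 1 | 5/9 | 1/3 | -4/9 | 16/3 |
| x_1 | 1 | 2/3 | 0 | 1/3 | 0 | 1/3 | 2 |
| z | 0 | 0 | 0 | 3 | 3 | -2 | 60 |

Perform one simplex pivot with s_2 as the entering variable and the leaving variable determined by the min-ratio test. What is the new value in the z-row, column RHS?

Ratio test on column s_2 — row 1: entry -4/9 ≤ 0; row 2: 2/(1/3) = 6. Minimum is 6 at row 2 (x_1 leaves); pivot element 1/3.
Divide row 2 by 1/3; eliminate column s_2 from the other rows.
z-row update in column RHS: 60 − (-2)·6 = 72.

72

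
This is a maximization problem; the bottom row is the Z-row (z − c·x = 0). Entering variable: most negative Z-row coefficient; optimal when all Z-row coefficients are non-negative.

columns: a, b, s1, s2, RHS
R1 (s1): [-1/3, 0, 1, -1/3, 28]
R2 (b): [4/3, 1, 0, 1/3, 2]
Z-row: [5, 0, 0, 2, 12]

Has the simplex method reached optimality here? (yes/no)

yes

Every Z-row coefficient is ≥ 0, so the tableau is optimal.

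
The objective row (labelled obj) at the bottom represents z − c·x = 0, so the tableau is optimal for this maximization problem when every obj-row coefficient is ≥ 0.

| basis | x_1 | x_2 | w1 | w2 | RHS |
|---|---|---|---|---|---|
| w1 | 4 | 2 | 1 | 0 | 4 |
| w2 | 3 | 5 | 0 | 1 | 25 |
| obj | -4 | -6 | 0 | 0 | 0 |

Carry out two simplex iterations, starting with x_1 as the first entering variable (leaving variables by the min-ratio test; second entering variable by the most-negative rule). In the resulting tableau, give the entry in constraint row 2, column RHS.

15

Ratio test on column x_1 — row 1: 4/4 = 1; row 2: 25/3 = 25/3. Minimum is 1 at row 1 (w1 leaves); pivot element 4.
Divide row 1 by 4; eliminate column x_1 from the other rows.
Second iteration: most negative obj-row entry is -4 in column x_2, so x_2 enters.
Ratio test on column x_2 — row 1: 1/(1/2) = 2; row 2: 22/(7/2) = 44/7. Minimum is 2 at row 1 (x_1 leaves); pivot element 1/2.
Divide row 1 by 1/2; eliminate column x_2 from the other rows.
After both pivots, the entry at constraint row 2, column RHS is 15.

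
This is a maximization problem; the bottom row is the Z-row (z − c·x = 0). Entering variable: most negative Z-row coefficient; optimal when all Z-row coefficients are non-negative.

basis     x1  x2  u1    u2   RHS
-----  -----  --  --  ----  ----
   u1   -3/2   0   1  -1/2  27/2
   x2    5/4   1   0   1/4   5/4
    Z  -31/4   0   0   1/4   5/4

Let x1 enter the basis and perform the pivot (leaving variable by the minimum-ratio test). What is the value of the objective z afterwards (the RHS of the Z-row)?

9

Ratio test on column x1 — row 1: entry -3/2 ≤ 0; row 2: (5/4)/(5/4) = 1. Minimum is 1 at row 2 (x2 leaves); pivot element 5/4.
Pivot on row 2; the Z-row RHS becomes 5/4 − (-31/4)·1 = 9.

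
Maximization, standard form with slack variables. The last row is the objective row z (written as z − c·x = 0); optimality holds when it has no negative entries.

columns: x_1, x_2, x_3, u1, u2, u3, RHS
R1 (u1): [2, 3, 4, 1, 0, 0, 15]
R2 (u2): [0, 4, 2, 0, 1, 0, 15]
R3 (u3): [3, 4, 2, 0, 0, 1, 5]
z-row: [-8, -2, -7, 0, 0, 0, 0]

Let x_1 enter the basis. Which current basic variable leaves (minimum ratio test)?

u3

Column x_1 entries and ratios — u1: 15/2 = 15/2; u2: 0 ≤ 0, skip; u3: 5/3 = 5/3.
Smallest ratio is 5/3 in the row of u3, so u3 leaves.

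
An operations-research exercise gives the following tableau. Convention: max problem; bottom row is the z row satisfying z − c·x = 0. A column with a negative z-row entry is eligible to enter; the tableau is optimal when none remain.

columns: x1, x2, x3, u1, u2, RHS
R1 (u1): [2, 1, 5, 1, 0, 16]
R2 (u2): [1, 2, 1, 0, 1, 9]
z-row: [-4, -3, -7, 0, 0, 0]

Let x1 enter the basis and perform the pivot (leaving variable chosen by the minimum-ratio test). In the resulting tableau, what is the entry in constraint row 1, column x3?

Ratio test on column x1 — row 1: 16/2 = 8; row 2: 9/1 = 9. Minimum is 8 at row 1 (u1 leaves); pivot element 2.
Divide row 1 by 2; eliminate column x1 from the other rows.
In the new row 1, the x3 entry is the old entry divided by the pivot: 5/2 = 5/2.

5/2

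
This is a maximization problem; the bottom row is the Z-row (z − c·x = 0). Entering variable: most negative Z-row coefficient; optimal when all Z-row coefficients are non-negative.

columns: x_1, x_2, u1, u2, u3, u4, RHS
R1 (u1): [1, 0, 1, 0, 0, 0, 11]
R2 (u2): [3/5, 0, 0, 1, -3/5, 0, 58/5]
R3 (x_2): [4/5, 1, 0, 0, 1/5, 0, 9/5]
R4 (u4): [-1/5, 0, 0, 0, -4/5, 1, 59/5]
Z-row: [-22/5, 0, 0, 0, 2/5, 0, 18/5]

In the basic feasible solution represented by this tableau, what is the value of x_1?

0

x_1 is not in the basis, so in the current basic feasible solution x_1 = 0.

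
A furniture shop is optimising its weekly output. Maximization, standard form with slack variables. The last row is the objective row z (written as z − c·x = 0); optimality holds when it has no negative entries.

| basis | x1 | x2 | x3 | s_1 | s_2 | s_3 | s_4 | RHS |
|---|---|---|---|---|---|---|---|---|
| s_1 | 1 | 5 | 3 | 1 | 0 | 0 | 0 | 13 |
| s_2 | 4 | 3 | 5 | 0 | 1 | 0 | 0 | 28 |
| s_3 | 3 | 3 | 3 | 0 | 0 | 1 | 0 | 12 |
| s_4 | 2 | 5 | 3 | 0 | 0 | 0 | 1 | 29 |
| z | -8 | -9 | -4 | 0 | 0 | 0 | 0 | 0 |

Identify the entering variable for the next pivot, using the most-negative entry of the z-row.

x2

Negative z-row entries: x1: -8, x2: -9, x3: -4.
The most negative is -9 in column x2, so x2 enters.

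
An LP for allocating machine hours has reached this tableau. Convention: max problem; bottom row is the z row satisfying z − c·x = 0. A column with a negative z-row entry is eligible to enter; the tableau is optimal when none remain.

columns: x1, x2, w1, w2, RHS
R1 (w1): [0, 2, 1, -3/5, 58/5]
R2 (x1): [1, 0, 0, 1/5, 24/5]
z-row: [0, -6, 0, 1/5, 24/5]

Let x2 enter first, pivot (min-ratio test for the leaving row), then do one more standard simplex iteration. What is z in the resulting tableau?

78

Ratio test on column x2 — row 1: (58/5)/2 = 29/5; row 2: entry 0 ≤ 0. Minimum is 29/5 at row 1 (w1 leaves); pivot element 2.
Pivot on row 1; the z-row RHS becomes 24/5 − (-6)·(29/5) = 198/5.
Next entering variable (most negative z-row entry -8/5): w2.
Ratio test on column w2 — row 1: entry -3/10 ≤ 0; row 2: (24/5)/(1/5) = 24. Minimum is 24 at row 2 (x1 leaves); pivot element 1/5.
After the second pivot the z-row RHS is 198/5 − (-8/5)·24 = 78.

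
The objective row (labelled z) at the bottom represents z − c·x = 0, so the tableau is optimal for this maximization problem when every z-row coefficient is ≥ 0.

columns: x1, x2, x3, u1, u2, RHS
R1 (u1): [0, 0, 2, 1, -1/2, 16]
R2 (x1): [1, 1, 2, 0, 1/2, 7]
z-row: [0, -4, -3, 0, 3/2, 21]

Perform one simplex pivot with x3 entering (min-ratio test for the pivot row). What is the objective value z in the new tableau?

Ratio test on column x3 — row 1: 16/2 = 8; row 2: 7/2 = 7/2. Minimum is 7/2 at row 2 (x1 leaves); pivot element 2.
Pivot on row 2; the z-row RHS becomes 21 − (-3)·(7/2) = 63/2.

63/2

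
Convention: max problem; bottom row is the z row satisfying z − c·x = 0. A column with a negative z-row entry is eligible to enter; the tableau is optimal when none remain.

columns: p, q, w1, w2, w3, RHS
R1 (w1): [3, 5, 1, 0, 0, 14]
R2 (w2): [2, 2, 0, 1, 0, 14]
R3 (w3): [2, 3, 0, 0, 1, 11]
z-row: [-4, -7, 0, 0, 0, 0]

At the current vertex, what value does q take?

q is not in the basis, so in the current basic feasible solution q = 0.

0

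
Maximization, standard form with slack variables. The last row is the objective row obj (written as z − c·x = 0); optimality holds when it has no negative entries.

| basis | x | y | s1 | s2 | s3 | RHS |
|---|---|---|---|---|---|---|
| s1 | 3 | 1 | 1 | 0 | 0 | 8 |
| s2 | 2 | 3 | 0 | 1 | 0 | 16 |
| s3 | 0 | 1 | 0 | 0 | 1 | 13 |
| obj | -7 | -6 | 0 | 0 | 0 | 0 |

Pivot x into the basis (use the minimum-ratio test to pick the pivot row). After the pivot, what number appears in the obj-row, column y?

-11/3

Ratio test on column x — row 1: 8/3 = 8/3; row 2: 16/2 = 8; row 3: entry 0 ≤ 0. Minimum is 8/3 at row 1 (s1 leaves); pivot element 3.
Divide row 1 by 3; eliminate column x from the other rows.
obj-row update in column y: -6 − (-7)·(1/3) = -11/3.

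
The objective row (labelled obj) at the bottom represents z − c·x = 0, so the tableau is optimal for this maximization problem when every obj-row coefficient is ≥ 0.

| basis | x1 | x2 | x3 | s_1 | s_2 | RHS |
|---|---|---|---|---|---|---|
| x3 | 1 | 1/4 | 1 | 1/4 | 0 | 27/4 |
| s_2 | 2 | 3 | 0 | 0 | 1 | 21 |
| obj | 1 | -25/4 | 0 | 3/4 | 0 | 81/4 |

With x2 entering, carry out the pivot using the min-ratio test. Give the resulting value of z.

Ratio test on column x2 — row 1: (27/4)/(1/4) = 27; row 2: 21/3 = 7. Minimum is 7 at row 2 (s_2 leaves); pivot element 3.
Pivot on row 2; the obj-row RHS becomes 81/4 − (-25/4)·7 = 64.

64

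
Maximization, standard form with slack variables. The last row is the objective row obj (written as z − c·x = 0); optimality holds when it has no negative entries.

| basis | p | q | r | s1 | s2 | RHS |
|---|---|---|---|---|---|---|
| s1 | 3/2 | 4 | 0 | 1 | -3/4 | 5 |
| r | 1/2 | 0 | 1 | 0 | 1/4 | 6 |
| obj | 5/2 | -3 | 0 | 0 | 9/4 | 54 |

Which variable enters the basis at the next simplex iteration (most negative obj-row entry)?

Negative obj-row entries: q: -3.
The most negative is -3 in column q, so q enters.

q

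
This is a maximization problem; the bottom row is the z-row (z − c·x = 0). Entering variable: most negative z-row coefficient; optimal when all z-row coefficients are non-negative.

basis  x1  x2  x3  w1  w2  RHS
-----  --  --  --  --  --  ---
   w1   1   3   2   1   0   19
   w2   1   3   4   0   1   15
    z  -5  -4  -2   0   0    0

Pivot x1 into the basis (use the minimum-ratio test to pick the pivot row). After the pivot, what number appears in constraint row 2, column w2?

1

Ratio test on column x1 — row 1: 19/1 = 19; row 2: 15/1 = 15. Minimum is 15 at row 2 (w2 leaves); pivot element 1.
Divide row 2 by 1; eliminate column x1 from the other rows.
In the new row 2, the w2 entry is the old entry divided by the pivot: 1/1 = 1.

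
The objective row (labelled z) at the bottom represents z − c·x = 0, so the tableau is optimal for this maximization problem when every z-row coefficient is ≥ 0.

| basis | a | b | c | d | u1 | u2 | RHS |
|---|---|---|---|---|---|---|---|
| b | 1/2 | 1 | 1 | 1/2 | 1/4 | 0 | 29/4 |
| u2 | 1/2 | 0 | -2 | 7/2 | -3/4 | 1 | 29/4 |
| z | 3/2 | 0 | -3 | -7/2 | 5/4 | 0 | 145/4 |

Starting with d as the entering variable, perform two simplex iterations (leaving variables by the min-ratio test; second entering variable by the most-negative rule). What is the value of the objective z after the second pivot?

203/3

Ratio test on column d — row 1: (29/4)/(1/2) = 29/2; row 2: (29/4)/(7/2) = 29/14. Minimum is 29/14 at row 2 (u2 leaves); pivot element 7/2.
Pivot on row 2; the z-row RHS becomes 145/4 − (-7/2)·(29/14) = 87/2.
Next entering variable (most negative z-row entry -5): c.
Ratio test on column c — row 1: (87/14)/(9/7) = 29/6; row 2: entry -4/7 ≤ 0. Minimum is 29/6 at row 1 (b leaves); pivot element 9/7.
After the second pivot the z-row RHS is 87/2 − (-5)·(29/6) = 203/3.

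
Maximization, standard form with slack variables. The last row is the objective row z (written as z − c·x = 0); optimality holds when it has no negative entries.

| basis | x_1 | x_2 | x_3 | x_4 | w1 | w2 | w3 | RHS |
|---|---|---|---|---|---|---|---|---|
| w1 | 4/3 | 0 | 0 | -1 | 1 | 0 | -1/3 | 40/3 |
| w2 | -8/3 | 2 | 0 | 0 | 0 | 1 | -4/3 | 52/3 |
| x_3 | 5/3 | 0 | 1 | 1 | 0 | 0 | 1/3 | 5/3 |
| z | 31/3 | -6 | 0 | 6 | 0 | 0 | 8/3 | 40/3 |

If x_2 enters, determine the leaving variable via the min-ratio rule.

Column x_2 entries and ratios — w1: 0 ≤ 0, skip; w2: (52/3)/2 = 26/3; x_3: 0 ≤ 0, skip.
Smallest ratio is 26/3 in the row of w2, so w2 leaves.

w2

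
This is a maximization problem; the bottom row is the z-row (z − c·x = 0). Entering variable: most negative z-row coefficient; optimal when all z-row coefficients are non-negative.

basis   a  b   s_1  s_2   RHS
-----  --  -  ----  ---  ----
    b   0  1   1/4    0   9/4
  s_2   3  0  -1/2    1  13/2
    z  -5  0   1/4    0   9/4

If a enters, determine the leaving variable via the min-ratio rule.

s_2

Column a entries and ratios — b: 0 ≤ 0, skip; s_2: (13/2)/3 = 13/6.
Smallest ratio is 13/6 in the row of s_2, so s_2 leaves.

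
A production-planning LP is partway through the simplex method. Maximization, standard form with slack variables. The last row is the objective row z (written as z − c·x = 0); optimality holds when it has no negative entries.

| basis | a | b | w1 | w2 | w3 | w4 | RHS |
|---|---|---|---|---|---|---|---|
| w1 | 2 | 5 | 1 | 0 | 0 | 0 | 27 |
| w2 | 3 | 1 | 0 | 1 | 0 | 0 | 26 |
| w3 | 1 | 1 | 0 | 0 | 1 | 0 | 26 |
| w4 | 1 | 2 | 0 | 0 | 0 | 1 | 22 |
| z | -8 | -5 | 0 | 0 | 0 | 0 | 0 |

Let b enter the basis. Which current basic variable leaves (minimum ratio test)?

w1

Column b entries and ratios — w1: 27/5 = 27/5; w2: 26/1 = 26; w3: 26/1 = 26; w4: 22/2 = 11.
Smallest ratio is 27/5 in the row of w1, so w1 leaves.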